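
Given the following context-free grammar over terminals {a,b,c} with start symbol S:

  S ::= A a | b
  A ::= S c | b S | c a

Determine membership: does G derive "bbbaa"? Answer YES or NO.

CNF form of G:
  S -> A T2 | b
  A -> S T0 | T0 T2 | T1 S
  T0 -> c
  T1 -> b
  T2 -> a

CYK fill:
  cell(0,0) b: {S,T1}  orig:{S}
  cell(1,1) b: {S,T1}  orig:{S}
  cell(2,2) b: {S,T1}  orig:{S}
  cell(3,3) a: {T2}  orig:{}
  cell(4,4) a: {T2}  orig:{}
  cell(0,1) bb: {A}
  cell(1,2) bb: {A}
  cell(2,3) ba: ∅
  cell(3,4) aa: ∅
  cell(0,2) bbb: ∅
  cell(1,3) bba: {S}
  cell(2,4) baa: ∅
  cell(0,3) bbba: {A}
  cell(1,4) bbaa: ∅
  cell(0,4) bbbaa: {S}

S ∈ T[0,4] ⇒ YES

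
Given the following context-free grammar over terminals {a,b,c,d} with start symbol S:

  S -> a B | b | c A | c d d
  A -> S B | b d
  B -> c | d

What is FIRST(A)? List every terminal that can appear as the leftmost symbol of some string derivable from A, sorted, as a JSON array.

FIRST sets, iterate to fixpoint:
[1]
  A via A→b d: +{b}
  B via B→c: +{c}
  B via B→d: +{d}
  S via S→a B: +{a}
  S via S→b: +{b}
  S via S→c A: +{c}
  FIRST[S]={a,b,c}  FIRST[A]={b}  FIRST[B]={c,d}
[2]
  A via A→S B: +{a,c}
  FIRST[S]={a,b,c}  FIRST[A]={a,b,c}  FIRST[B]={c,d}
[3] (stable)
  FIRST[S]={a,b,c}  FIRST[A]={a,b,c}  FIRST[B]={c,d}

FIRST(A) = ["a", "b", "c"]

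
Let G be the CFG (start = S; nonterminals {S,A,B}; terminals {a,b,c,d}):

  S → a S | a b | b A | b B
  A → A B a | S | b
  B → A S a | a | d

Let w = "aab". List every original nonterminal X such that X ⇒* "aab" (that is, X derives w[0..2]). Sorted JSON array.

Convert to CNF:
  S -> T0 S | T0 T1 | T1 A | T1 B
  A -> A X2 | T0 S | T0 T1 | T1 A | T1 B | b
  B -> A X3 | a | d
  T0 -> a
  T1 -> b
  X2 -> B T0
  X3 -> S T0

Fill CYK table bottom-up, restricted to cells inside w[0..2]:
  cell(0,0) a: {B,T0}  orig:{B}
  cell(1,1) a: {B,T0}  orig:{B}
  cell(2,2) b: {A,T1}  orig:{A}
  cell(0,1) aa: {X2}  orig:{}
  cell(1,2) ab: {A,S}
  cell(0,2) aab: {A,S}

Original NTs in T[0,2] deriving "aab": ["A", "S"]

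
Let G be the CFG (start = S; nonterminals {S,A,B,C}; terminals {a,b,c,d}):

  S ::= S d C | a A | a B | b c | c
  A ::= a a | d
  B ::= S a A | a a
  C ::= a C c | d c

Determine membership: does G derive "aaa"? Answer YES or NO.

CNF form of G:
  S -> S X6 | T0 A | T0 B | T3 T1 | c
  A -> T0 T0 | d
  B -> S X4 | T0 T0
  C -> T0 X5 | T2 T1
  T0 -> a
  T1 -> c
  T2 -> d
  T3 -> b
  X4 -> T0 A
  X5 -> C T1
  X6 -> T2 C

CYK fill:
  T[0,0] 'a' = {T0}  orig:{}
  T[1,1] 'a' = {T0}  orig:{}
  T[2,2] 'a' = {T0}  orig:{}
  T[0,1] 'aa' = {A,B}
  T[1,2] 'aa' = {A,B}
  T[0,2] 'aaa' = {S,X4}  orig:{S}

S ∈ T[0,2] ⇒ YES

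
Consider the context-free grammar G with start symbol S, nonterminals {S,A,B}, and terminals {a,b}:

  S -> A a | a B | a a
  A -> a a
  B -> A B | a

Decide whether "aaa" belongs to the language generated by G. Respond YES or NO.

Convert to CNF:
  S -> A T0 | T0 B | T0 T0
  A -> T0 T0
  B -> A B | a
  T0 -> a

CYK fill:
  T[0,0] 'a' = {B,T0}  orig:{B}
  T[1,1] 'a' = {B,T0}  orig:{B}
  T[2,2] 'a' = {B,T0}  orig:{B}
  T[0,1] 'aa' = {A,S}
  T[1,2] 'aa' = {A,S}
  T[0,2] 'aaa' = {B,S}

S ∈ T[0,2] ⇒ YES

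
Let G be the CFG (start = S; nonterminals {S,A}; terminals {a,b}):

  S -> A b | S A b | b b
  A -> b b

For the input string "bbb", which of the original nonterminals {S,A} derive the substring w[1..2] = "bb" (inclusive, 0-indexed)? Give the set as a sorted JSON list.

Convert to CNF:
  S -> A T0 | S X1 | T0 T0
  A -> T0 T0
  T0 -> b
  X1 -> A T0

CYK table (by increasing span) — only the sub-triangle for w[1..2]:
  T[1,1] 'b' = {T0}  orig:{}
  T[2,2] 'b' = {T0}  orig:{}
  T[1,2] 'bb' = {A,S}

Original NTs in T[1,2] deriving "bb": ["A", "S"]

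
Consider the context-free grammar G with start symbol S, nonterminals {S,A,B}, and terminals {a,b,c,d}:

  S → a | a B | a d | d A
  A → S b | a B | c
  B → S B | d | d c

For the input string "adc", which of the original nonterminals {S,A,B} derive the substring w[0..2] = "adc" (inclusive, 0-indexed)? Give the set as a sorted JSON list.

CNF form of G:
  S -> T1 B | T1 T2 | T2 A | a
  A -> S T0 | T1 B | c
  B -> S B | T2 T3 | d
  T0 -> b
  T1 -> a
  T2 -> d
  T3 -> c

CYK table (by increasing span), restricted to cells inside w[0..2]:
  cell(0,0) a: {S,T1}  orig:{S}
  cell(1,1) d: {B,T2}  orig:{B}
  cell(2,2) c: {A,T3}  orig:{A}
  cell(0,1) ad: {A,B,S}
  cell(1,2) dc: {B,S}
  cell(0,2) adc: {A,B,S}

Original NTs in T[0,2] deriving "adc": ["A", "B", "S"]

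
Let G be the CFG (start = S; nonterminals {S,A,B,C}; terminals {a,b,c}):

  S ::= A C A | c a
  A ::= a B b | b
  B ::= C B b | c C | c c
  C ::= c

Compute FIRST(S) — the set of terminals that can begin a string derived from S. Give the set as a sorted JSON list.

FIRST iteration:
pass 1:
  A via A→a B b: +{a}
  A via A→b: +{b}
  B via B→c C: +{c}
  C via C→c: +{c}
  S via S→A C A: +{a,b}
  S via S→c a: +{c}
  S: {a,b,c}  A: {a,b}  B: {c}  C: {c}
pass 2: (no change)
  S: {a,b,c}  A: {a,b}  B: {c}  C: {c}

FIRST(S) = ["a", "b", "c"]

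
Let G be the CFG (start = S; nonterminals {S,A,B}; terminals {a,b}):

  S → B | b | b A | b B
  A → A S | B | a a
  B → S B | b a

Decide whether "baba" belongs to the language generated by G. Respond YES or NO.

Convert to CNF:
  S -> S B | T1 A | T1 B | T1 T0 | b
  A -> A S | S B | T0 T0 | T1 T0
  B -> S B | T1 T0
  T0 -> a
  T1 -> b

Fill CYK table bottom-up:
  T[0,0] 'b' = {S,T1}  orig:{S}
  T[1,1] 'a' = {T0}  orig:{}
  T[2,2] 'b' = {S,T1}  orig:{S}
  T[3,3] 'a' = {T0}  orig:{}
  T[0,1] 'ba' = {A,B,S}
  T[1,2] 'ab' = ∅
  T[2,3] 'ba' = {A,B,S}
  T[0,2] 'bab' = {A}
  T[1,3] 'aba' = ∅
  T[0,3] 'baba' = {A,B,S}

S ∈ T[0,3] ⇒ YES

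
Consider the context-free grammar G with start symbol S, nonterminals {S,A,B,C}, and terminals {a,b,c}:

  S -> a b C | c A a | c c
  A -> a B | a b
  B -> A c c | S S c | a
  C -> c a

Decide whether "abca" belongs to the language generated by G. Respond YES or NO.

CNF form of G:
  S -> T0 X5 | T2 T2 | T2 X6
  A -> T0 B | T0 T1
  B -> A X3 | S X4 | a
  C -> T2 T0
  T0 -> a
  T1 -> b
  T2 -> c
  X3 -> T2 T2
  X4 -> S T2
  X5 -> T1 C
  X6 -> A T0

CYK fill:
  [0..0]={B,T0}  "a"  orig:{B}
  [1..1]={T1}  "b"  orig:{}
  [2..2]={T2}  "c"  orig:{}
  [3..3]={B,T0}  "a"  orig:{B}
  [0..1]={A}  "ab"
  [1..2]=∅  "bc"
  [2..3]={C}  "ca"
  [0..2]=∅  "abc"
  [1..3]={X5}  "bca"  orig:{}
  [0..3]={S}  "abca"

S ∈ T[0,3] ⇒ YES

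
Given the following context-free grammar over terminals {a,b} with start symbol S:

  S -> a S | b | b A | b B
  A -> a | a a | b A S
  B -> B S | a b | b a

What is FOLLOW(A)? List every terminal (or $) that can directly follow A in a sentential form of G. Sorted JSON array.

FIRST iteration:
iter 1:
  A via A→a: +{a}
  A via A→b A S: +{b}
  B via B→a b: +{a}
  B via B→b a: +{b}
  S via S→a S: +{a}
  S via S→b: +{b}
  FIRST[S]={a,b}  FIRST[A]={a,b}  FIRST[B]={a,b}
iter 2: done
  FIRST[S]={a,b}  FIRST[A]={a,b}  FIRST[B]={a,b}

Compute FOLLOW by fixpoint:
FOLLOW(S) := {$}
iter 1:
  A→b A S: FOLLOW(A) ⊇ FIRST(S) = {a,b}; new: +{a,b}
  A→b A S: FOLLOW(S) ⊇ FOLLOW(A) ⊇ {a,b}; new: +{a,b}
  B→B S: FOLLOW(B) ⊇ FIRST(S) = {a,b}; new: +{a,b}
  S→b A: FOLLOW(A) ⊇ FOLLOW(S) ⊇ {$,a,b}; new: +{$}
  S→b B: FOLLOW(B) ⊇ FOLLOW(S) ⊇ {$,a,b}; new: +{$}
  S: {$,a,b}  A: {$,a,b}  B: {$,a,b}
iter 2: (stable)
  S: {$,a,b}  A: {$,a,b}  B: {$,a,b}

FOLLOW(A) = ["$", "a", "b"]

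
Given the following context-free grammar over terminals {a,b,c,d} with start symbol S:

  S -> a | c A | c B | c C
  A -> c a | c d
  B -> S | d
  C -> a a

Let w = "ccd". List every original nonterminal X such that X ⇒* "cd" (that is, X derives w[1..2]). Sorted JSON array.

Convert to CNF:
  S -> T0 A | T0 B | T0 C | a
  A -> T0 T1 | T0 T2
  B -> T0 A | T0 B | T0 C | a | d
  C -> T1 T1
  T0 -> c
  T1 -> a
  T2 -> d

Fill CYK table bottom-up — only the sub-triangle for w[1..2]:
  T[1,1] 'c' = {T0}  orig:{}
  T[2,2] 'd' = {B,T2}  orig:{B}
  T[1,2] 'cd' = {A,B,S}

Original NTs in T[1,2] deriving "cd": ["A", "B", "S"]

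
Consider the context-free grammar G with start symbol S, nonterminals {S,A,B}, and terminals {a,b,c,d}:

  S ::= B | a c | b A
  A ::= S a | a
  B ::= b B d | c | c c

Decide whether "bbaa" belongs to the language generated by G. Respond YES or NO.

Convert to CNF:
  S -> T0 T3 | T1 A | T1 X5 | T3 T3 | c
  A -> S T0 | a
  B -> T1 X4 | T3 T3 | c
  T0 -> a
  T1 -> b
  T2 -> d
  T3 -> c
  X4 -> B T2
  X5 -> B T2

Fill CYK table bottom-up:
  [0..0]={T1}  "b"  orig:{}
  [1..1]={T1}  "b"  orig:{}
  [2..2]={A,T0}  "a"  orig:{A}
  [3..3]={A,T0}  "a"  orig:{A}
  [0..1]=∅  "bb"
  [1..2]={S}  "ba"
  [2..3]=∅  "aa"
  [0..2]=∅  "bba"
  [1..3]={A}  "baa"
  [0..3]={S}  "bbaa"

S ∈ T[0,3] ⇒ YES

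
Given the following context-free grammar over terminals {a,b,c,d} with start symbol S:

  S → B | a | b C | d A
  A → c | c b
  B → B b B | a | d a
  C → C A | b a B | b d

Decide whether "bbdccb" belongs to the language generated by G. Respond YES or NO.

Convert to CNF:
  S -> B X6 | T1 C | T2 A | T2 T3 | a
  A -> T0 T1 | c
  B -> B X4 | T2 T3 | a
  C -> C A | T1 T2 | T1 X5
  T0 -> c
  T1 -> b
  T2 -> d
  T3 -> a
  X4 -> T1 B
  X5 -> T3 B
  X6 -> T1 B

CYK fill:
  [0..0]={T1}  "b"  orig:{}
  [1..1]={T1}  "b"  orig:{}
  [2..2]={T2}  "d"  orig:{}
  [3..3]={A,T0}  "c"  orig:{A}
  [4..4]={A,T0}  "c"  orig:{A}
  [5..5]={T1}  "b"  orig:{}
  [0..1]=∅  "bb"
  [1..2]={C}  "bd"
  [2..3]={S}  "dc"
  [3..4]=∅  "cc"
  [4..5]={A}  "cb"
  [0..2]={S}  "bbd"
  [1..3]={C}  "bdc"
  [2..4]=∅  "dcc"
  [3..5]=∅  "ccb"
  [0..3]={S}  "bbdc"
  [1..4]={C}  "bdcc"
  [2..5]=∅  "dccb"
  [0..4]={S}  "bbdcc"
  [1..5]={C}  "bdccb"
  [0..5]={S}  "bbdccb"

S ∈ T[0,5] ⇒ YES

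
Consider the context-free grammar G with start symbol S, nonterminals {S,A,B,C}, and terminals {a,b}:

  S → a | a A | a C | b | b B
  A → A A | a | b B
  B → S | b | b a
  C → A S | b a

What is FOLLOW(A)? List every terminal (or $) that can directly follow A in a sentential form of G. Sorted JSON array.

FIRST iteration:
round 1:
  A via A→a: +{a}
  A via A→b B: +{b}
  B via B→b: +{b}
  C via C→A S: +{a,b}
  S via S→a: +{a}
  S via S→b: +{b}
  FIRST(S)={a,b}  FIRST(A)={a,b}  FIRST(B)={b}  FIRST(C)={a,b}
round 2:
  B via B→S: +{a}
  FIRST(S)={a,b}  FIRST(A)={a,b}  FIRST(B)={a,b}  FIRST(C)={a,b}
round 3: (no change)
  FIRST(S)={a,b}  FIRST(A)={a,b}  FIRST(B)={a,b}  FIRST(C)={a,b}

FOLLOW sets:
initialize: $ ∈ FOLLOW(S)
round 1:
  A→A A: FOLLOW(A) ⊇ FIRST(A) = {a,b}; new: +{a,b}
  A→b B: FOLLOW(B) ⊇ FOLLOW(A) ⊇ {a,b}; new: +{a,b}
  B→S: FOLLOW(S) ⊇ FOLLOW(B) ⊇ {a,b}; new: +{a,b}
  S→a A: FOLLOW(A) ⊇ FOLLOW(S) ⊇ {$,a,b}; new: +{$}
  S→a C: FOLLOW(C) ⊇ FOLLOW(S) ⊇ {$,a,b}; new: +{$,a,b}
  S→b B: FOLLOW(B) ⊇ FOLLOW(S) ⊇ {$,a,b}; new: +{$}
  FOLLOW[S]={$,a,b}  FOLLOW[A]={$,a,b}  FOLLOW[B]={$,a,b}  FOLLOW[C]={$,a,b}
round 2: done
  FOLLOW[S]={$,a,b}  FOLLOW[A]={$,a,b}  FOLLOW[B]={$,a,b}  FOLLOW[C]={$,a,b}

FOLLOW(A) = ["$", "a", "b"]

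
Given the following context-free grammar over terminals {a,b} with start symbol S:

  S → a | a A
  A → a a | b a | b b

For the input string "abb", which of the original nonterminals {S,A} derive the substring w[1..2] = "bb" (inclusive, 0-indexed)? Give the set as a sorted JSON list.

CNF form of G:
  S -> T0 A | a
  A -> T0 T0 | T1 T0 | T1 T1
  T0 -> a
  T1 -> b

Fill CYK table bottom-up, restricted to cells inside w[1..2]:
  [1..1]={T1}  "b"  orig:{}
  [2..2]={T1}  "b"  orig:{}
  [1..2]={A}  "bb"

Original NTs in T[1,2] deriving "bb": ["A"]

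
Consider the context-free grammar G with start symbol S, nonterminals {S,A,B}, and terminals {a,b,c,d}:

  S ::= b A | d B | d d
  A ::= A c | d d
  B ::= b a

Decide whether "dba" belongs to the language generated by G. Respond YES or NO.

CNF form of G:
  S -> T1 B | T1 T1 | T2 A
  A -> A T0 | T1 T1
  B -> T2 T3
  T0 -> c
  T1 -> d
  T2 -> b
  T3 -> a

CYK fill:
  T[0,0] 'd' = {T1}  orig:{}
  T[1,1] 'b' = {T2}  orig:{}
  T[2,2] 'a' = {T3}  orig:{}
  T[0,1] 'db' = ∅
  T[1,2] 'ba' = {B}
  T[0,2] 'dba' = {S}

S ∈ T[0,2] ⇒ YES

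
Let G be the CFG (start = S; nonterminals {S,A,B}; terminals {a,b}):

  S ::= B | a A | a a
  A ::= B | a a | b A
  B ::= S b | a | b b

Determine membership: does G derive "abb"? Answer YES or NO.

Convert to CNF:
  S -> S T0 | T0 T0 | T1 A | T1 T1 | a
  A -> S T0 | T0 A | T0 T0 | T1 T1 | a
  B -> S T0 | T0 T0 | a
  T0 -> b
  T1 -> a

Fill CYK table bottom-up:
  cell(0,0) a: {A,B,S,T1}  orig:{A,B,S}
  cell(1,1) b: {T0}  orig:{}
  cell(2,2) b: {T0}  orig:{}
  cell(0,1) ab: {A,B,S}
  cell(1,2) bb: {A,B,S}
  cell(0,2) abb: {A,B,S}

S ∈ T[0,2] ⇒ YES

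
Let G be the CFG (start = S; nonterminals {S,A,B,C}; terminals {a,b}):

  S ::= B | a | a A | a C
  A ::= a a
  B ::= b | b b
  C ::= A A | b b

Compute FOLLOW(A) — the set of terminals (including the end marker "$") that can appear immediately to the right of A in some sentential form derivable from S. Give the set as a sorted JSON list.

FIRST sets, iterate to fixpoint:
pass 1:
  A via A→a a: +{a}
  B via B→b: +{b}
  C via C→A A: +{a}
  C via C→b b: +{b}
  S via S→B: +{b}
  S via S→a: +{a}
  FIRST[S]={a,b}  FIRST[A]={a}  FIRST[B]={b}  FIRST[C]={a,b}
pass 2: done
  FIRST[S]={a,b}  FIRST[A]={a}  FIRST[B]={b}  FIRST[C]={a,b}

FOLLOW sets:
FOLLOW(S) := {$}
[1]
  C→A A: FOLLOW(A) ⊇ FIRST(A) = {a}; new: +{a}
  S→B: FOLLOW(B) ⊇ FOLLOW(S) ⊇ {$}; new: +{$}
  S→a A: FOLLOW(A) ⊇ FOLLOW(S) ⊇ {$}; new: +{$}
  S→a C: FOLLOW(C) ⊇ FOLLOW(S) ⊇ {$}; new: +{$}
  S: {$}  A: {$,a}  B: {$}  C: {$}
[2] done
  S: {$}  A: {$,a}  B: {$}  C: {$}

FOLLOW(A) = ["$", "a"]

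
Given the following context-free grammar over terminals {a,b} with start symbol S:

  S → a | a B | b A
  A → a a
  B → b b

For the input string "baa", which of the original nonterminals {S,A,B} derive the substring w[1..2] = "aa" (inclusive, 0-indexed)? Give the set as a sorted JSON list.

Convert to CNF:
  S -> T0 B | T1 A | a
  A -> T0 T0
  B -> T1 T1
  T0 -> a
  T1 -> b

CYK table (by increasing span), restricted to cells inside w[1..2]:
  cell(1,1) a: {S,T0}  orig:{S}
  cell(2,2) a: {S,T0}  orig:{S}
  cell(1,2) aa: {A}

Original NTs in T[1,2] deriving "aa": ["A"]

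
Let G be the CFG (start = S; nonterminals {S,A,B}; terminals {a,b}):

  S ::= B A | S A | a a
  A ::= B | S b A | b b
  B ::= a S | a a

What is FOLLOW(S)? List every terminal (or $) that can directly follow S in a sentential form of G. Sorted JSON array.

FIRST iteration:
round 1:
  A via A→b b: +{b}
  B via B→a S: +{a}
  S via S→B A: +{a}
  FIRST[S]={a}  FIRST[A]={b}  FIRST[B]={a}
round 2:
  A via A→B: +{a}
  FIRST[S]={a}  FIRST[A]={a,b}  FIRST[B]={a}
round 3: — fixpoint
  FIRST[S]={a}  FIRST[A]={a,b}  FIRST[B]={a}

Compute FOLLOW by fixpoint:
seed FOLLOW(S) with $
round 1:
  A→S b A: FOLLOW(S) ⊇ FIRST(b) = {b}; new: +{b}
  S→B A: FOLLOW(B) ⊇ FIRST(A) = {a,b}; new: +{a,b}
  S→B A: FOLLOW(A) ⊇ FOLLOW(S) ⊇ {$,b}; new: +{$,b}
  S→S A: FOLLOW(S) ⊇ FIRST(A) = {a,b}; new: +{a}
  S→S A: FOLLOW(A) ⊇ FOLLOW(S) ⊇ {$,a,b}; new: +{a}
  S: {$,a,b}  A: {$,a,b}  B: {a,b}
round 2:
  A→B: FOLLOW(B) ⊇ FOLLOW(A) ⊇ {$,a,b}; new: +{$}
  S: {$,a,b}  A: {$,a,b}  B: {$,a,b}
round 3: (stable)
  S: {$,a,b}  A: {$,a,b}  B: {$,a,b}

FOLLOW(S) = ["$", "a", "b"]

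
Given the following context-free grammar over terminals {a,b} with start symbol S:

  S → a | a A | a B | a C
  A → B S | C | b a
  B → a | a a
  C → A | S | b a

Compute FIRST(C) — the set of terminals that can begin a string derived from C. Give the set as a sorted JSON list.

FIRST iteration:
pass 1:
  A via A→b a: +{b}
  B via B→a: +{a}
  C via C→A: +{b}
  S via S→a: +{a}
  FIRST(S)={a}  FIRST(A)={b}  FIRST(B)={a}  FIRST(C)={b}
pass 2:
  A via A→B S: +{a}
  C via C→A: +{a}
  FIRST(S)={a}  FIRST(A)={a,b}  FIRST(B)={a}  FIRST(C)={a,b}
pass 3: (stable)
  FIRST(S)={a}  FIRST(A)={a,b}  FIRST(B)={a}  FIRST(C)={a,b}

FIRST(C) = ["a", "b"]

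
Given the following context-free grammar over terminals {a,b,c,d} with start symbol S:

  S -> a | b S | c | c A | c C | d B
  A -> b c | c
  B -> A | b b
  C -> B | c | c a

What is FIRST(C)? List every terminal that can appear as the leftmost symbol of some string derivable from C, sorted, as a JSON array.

FIRST iteration:
[1]
  A via A→b c: +{b}
  A via A→c: +{c}
  B via B→A: +{b,c}
  C via C→B: +{b,c}
  S via S→a: +{a}
  S via S→b S: +{b}
  S via S→c: +{c}
  S via S→d B: +{d}
  FIRST[S]={a,b,c,d}  FIRST[A]={b,c}  FIRST[B]={b,c}  FIRST[C]={b,c}
[2] (stable)
  FIRST[S]={a,b,c,d}  FIRST[A]={b,c}  FIRST[B]={b,c}  FIRST[C]={b,c}

FIRST(C) = ["b", "c"]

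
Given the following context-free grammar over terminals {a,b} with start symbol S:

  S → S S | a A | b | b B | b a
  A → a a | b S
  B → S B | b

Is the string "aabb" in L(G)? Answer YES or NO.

CNF form of G:
  S -> S S | T0 A | T1 B | T1 T0 | b
  A -> T0 T0 | T1 S
  B -> S B | b
  T0 -> a
  T1 -> b

Fill CYK table bottom-up:
  cell(0,0) a: {T0}  orig:{}
  cell(1,1) a: {T0}  orig:{}
  cell(2,2) b: {B,S,T1}  orig:{B,S}
  cell(3,3) b: {B,S,T1}  orig:{B,S}
  cell(0,1) aa: {A}
  cell(1,2) ab: ∅
  cell(2,3) bb: {A,B,S}
  cell(0,2) aab: ∅
  cell(1,3) abb: {S}
  cell(0,3) aabb: ∅

S ∉ T[0,3] ⇒ NO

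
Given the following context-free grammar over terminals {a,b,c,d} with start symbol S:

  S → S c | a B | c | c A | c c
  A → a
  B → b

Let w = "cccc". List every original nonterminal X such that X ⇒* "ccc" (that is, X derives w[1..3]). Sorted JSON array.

Convert to CNF:
  S -> S T0 | T0 A | T0 T0 | T1 B | c
  A -> a
  B -> b
  T0 -> c
  T1 -> a

CYK table (by increasing span) — only the sub-triangle for w[1..3]:
  T[1,1] 'c' = {S,T0}  orig:{S}
  T[2,2] 'c' = {S,T0}  orig:{S}
  T[3,3] 'c' = {S,T0}  orig:{S}
  T[1,2] 'cc' = {S}
  T[2,3] 'cc' = {S}
  T[1,3] 'ccc' = {S}

Original NTs in T[1,3] deriving "ccc": ["S"]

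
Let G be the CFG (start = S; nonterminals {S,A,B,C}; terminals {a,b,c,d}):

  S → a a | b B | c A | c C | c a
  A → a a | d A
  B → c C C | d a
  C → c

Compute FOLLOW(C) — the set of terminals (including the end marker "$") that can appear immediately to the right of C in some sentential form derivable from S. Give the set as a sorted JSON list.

Compute FIRST by fixpoint:
[1]
  A via A→a a: +{a}
  A via A→d A: +{d}
  B via B→c C C: +{c}
  B via B→d a: +{d}
  C via C→c: +{c}
  S via S→a a: +{a}
  S via S→b B: +{b}
  S via S→c A: +{c}
  S: {a,b,c}  A: {a,d}  B: {c,d}  C: {c}
[2] done
  S: {a,b,c}  A: {a,d}  B: {c,d}  C: {c}

FOLLOW iteration:
FOLLOW(S) := {$}
round 1:
  B→c C C: FOLLOW(C) ⊇ FIRST(C) = {c}; new: +{c}
  S→b B: FOLLOW(B) ⊇ FOLLOW(S) ⊇ {$}; new: +{$}
  S→c A: FOLLOW(A) ⊇ FOLLOW(S) ⊇ {$}; new: +{$}
  S→c C: FOLLOW(C) ⊇ FOLLOW(S) ⊇ {$}; new: +{$}
  FOLLOW[S]={$}  FOLLOW[A]={$}  FOLLOW[B]={$}  FOLLOW[C]={$,c}
round 2: (no change)
  FOLLOW[S]={$}  FOLLOW[A]={$}  FOLLOW[B]={$}  FOLLOW[C]={$,c}

FOLLOW(C) = ["$", "c"]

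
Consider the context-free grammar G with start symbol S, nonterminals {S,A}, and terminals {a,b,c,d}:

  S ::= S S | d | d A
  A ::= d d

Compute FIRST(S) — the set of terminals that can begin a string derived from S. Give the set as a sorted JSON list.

Compute FIRST by fixpoint:
[1]
  A via A→d d: +{d}
  S via S→d: +{d}
  FIRST[S]={d}  FIRST[A]={d}
[2] (no change)
  FIRST[S]={d}  FIRST[A]={d}

FIRST(S) = ["d"]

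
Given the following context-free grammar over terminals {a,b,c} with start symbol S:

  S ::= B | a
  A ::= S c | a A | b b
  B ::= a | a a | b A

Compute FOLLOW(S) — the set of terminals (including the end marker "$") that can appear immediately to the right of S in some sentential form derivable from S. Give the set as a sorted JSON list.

Compute FIRST by fixpoint:
iter 1:
  A via A→a A: +{a}
  A via A→b b: +{b}
  B via B→a: +{a}
  B via B→b A: +{b}
  S via S→B: +{a,b}
  FIRST[S]={a,b}  FIRST[A]={a,b}  FIRST[B]={a,b}
iter 2: (no change)
  FIRST[S]={a,b}  FIRST[A]={a,b}  FIRST[B]={a,b}

Compute FOLLOW by fixpoint:
initialize: $ ∈ FOLLOW(S)
round 1:
  A→S c: FOLLOW(S) ⊇ FIRST(c) = {c}; new: +{c}
  S→B: FOLLOW(B) ⊇ FOLLOW(S) ⊇ {$,c}; new: +{$,c}
  FOLLOW[S]={$,c}  FOLLOW[A]={}  FOLLOW[B]={$,c}
round 2:
  B→b A: FOLLOW(A) ⊇ FOLLOW(B) ⊇ {$,c}; new: +{$,c}
  FOLLOW[S]={$,c}  FOLLOW[A]={$,c}  FOLLOW[B]={$,c}
round 3: (stable)
  FOLLOW[S]={$,c}  FOLLOW[A]={$,c}  FOLLOW[B]={$,c}

FOLLOW(S) = ["$", "c"]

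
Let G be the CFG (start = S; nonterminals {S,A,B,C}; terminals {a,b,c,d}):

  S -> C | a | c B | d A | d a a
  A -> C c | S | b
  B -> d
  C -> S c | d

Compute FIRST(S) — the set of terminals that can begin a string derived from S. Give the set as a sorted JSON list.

Compute FIRST by fixpoint:
pass 1:
  A via A→b: +{b}
  B via B→d: +{d}
  C via C→d: +{d}
  S via S→C: +{d}
  S via S→a: +{a}
  S via S→c B: +{c}
  S: {a,c,d}  A: {b}  B: {d}  C: {d}
pass 2:
  A via A→C c: +{d}
  A via A→S: +{a,c}
  C via C→S c: +{a,c}
  S: {a,c,d}  A: {a,b,c,d}  B: {d}  C: {a,c,d}
pass 3: (stable)
  S: {a,c,d}  A: {a,b,c,d}  B: {d}  C: {a,c,d}

FIRST(S) = ["a", "c", "d"]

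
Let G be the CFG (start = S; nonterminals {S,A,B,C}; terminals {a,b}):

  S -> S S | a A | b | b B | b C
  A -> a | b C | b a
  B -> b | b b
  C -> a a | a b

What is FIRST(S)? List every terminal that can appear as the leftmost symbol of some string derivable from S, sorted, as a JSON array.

FIRST iteration:
[1]
  A via A→a: +{a}
  A via A→b C: +{b}
  B via B→b: +{b}
  C via C→a a: +{a}
  S via S→a A: +{a}
  S via S→b: +{b}
  FIRST[S]={a,b}  FIRST[A]={a,b}  FIRST[B]={b}  FIRST[C]={a}
[2] — fixpoint
  FIRST[S]={a,b}  FIRST[A]={a,b}  FIRST[B]={b}  FIRST[C]={a}

FIRST(S) = ["a", "b"]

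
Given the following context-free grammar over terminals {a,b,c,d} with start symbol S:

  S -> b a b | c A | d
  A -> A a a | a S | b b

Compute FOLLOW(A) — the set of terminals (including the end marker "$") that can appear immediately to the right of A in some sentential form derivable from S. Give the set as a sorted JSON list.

Compute FIRST by fixpoint:
[1]
  A via A→a S: +{a}
  A via A→b b: +{b}
  S via S→b a b: +{b}
  S via S→c A: +{c}
  S via S→d: +{d}
  FIRST(S)={b,c,d}  FIRST(A)={a,b}
[2] — fixpoint
  FIRST(S)={b,c,d}  FIRST(A)={a,b}

Compute FOLLOW by fixpoint:
FOLLOW(S) := {$}
round 1:
  A→A a a: FOLLOW(A) ⊇ FIRST(a) = {a}; new: +{a}
  A→a S: FOLLOW(S) ⊇ FOLLOW(A) ⊇ {a}; new: +{a}
  S→c A: FOLLOW(A) ⊇ FOLLOW(S) ⊇ {$,a}; new: +{$}
  S: {$,a}  A: {$,a}
round 2: (no change)
  S: {$,a}  A: {$,a}

FOLLOW(A) = ["$", "a"]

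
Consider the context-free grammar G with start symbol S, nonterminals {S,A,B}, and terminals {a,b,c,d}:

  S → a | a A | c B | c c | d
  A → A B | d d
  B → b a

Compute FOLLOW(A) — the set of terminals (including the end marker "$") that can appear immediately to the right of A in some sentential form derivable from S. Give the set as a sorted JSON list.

FIRST sets, iterate to fixpoint:
[1]
  A via A→d d: +{d}
  B via B→b a: +{b}
  S via S→a: +{a}
  S via S→c B: +{c}
  S via S→d: +{d}
  FIRST[S]={a,c,d}  FIRST[A]={d}  FIRST[B]={b}
[2] done
  FIRST[S]={a,c,d}  FIRST[A]={d}  FIRST[B]={b}

Compute FOLLOW by fixpoint:
FOLLOW(S) := {$}
[1]
  A→A B: FOLLOW(A) ⊇ FIRST(B) = {b}; new: +{b}
  A→A B: FOLLOW(B) ⊇ FOLLOW(A) ⊇ {b}; new: +{b}
  S→a A: FOLLOW(A) ⊇ FOLLOW(S) ⊇ {$}; new: +{$}
  S→c B: FOLLOW(B) ⊇ FOLLOW(S) ⊇ {$}; new: +{$}
  FOLLOW[S]={$}  FOLLOW[A]={$,b}  FOLLOW[B]={$,b}
[2] — fixpoint
  FOLLOW[S]={$}  FOLLOW[A]={$,b}  FOLLOW[B]={$,b}

FOLLOW(A) = ["$", "b"]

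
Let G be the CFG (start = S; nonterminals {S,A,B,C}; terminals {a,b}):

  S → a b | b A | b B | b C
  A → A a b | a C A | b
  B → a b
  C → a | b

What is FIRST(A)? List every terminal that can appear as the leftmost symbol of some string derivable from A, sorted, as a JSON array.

Compute FIRST by fixpoint:
pass 1:
  A via A→a C A: +{a}
  A via A→b: +{b}
  B via B→a b: +{a}
  C via C→a: +{a}
  C via C→b: +{b}
  S via S→a b: +{a}
  S via S→b A: +{b}
  FIRST[S]={a,b}  FIRST[A]={a,b}  FIRST[B]={a}  FIRST[C]={a,b}
pass 2: (no change)
  FIRST[S]={a,b}  FIRST[A]={a,b}  FIRST[B]={a}  FIRST[C]={a,b}

FIRST(A) = ["a", "b"]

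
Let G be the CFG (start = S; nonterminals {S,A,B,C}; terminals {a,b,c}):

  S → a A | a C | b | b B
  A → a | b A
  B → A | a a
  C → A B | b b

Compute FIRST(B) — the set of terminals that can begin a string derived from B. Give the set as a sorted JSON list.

FIRST iteration:
pass 1:
  A via A→a: +{a}
  A via A→b A: +{b}
  B via B→A: +{a,b}
  C via C→A B: +{a,b}
  S via S→a A: +{a}
  S via S→b: +{b}
  FIRST(S)={a,b}  FIRST(A)={a,b}  FIRST(B)={a,b}  FIRST(C)={a,b}
pass 2: — fixpoint
  FIRST(S)={a,b}  FIRST(A)={a,b}  FIRST(B)={a,b}  FIRST(C)={a,b}

FIRST(B) = ["a", "b"]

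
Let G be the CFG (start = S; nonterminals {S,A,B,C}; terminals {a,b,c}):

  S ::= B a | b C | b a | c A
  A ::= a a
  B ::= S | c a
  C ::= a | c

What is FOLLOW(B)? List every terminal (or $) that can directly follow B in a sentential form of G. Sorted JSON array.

FIRST sets, iterate to fixpoint:
[1]
  A via A→a a: +{a}
  B via B→c a: +{c}
  C via C→a: +{a}
  C via C→c: +{c}
  S via S→B a: +{c}
  S via S→b C: +{b}
  FIRST(S)={b,c}  FIRST(A)={a}  FIRST(B)={c}  FIRST(C)={a,c}
[2]
  B via B→S: +{b}
  FIRST(S)={b,c}  FIRST(A)={a}  FIRST(B)={b,c}  FIRST(C)={a,c}
[3] (no change)
  FIRST(S)={b,c}  FIRST(A)={a}  FIRST(B)={b,c}  FIRST(C)={a,c}

FOLLOW iteration:
seed FOLLOW(S) with $
iter 1:
  S→B a: FOLLOW(B) ⊇ FIRST(a) = {a}; new: +{a}
  S→b C: FOLLOW(C) ⊇ FOLLOW(S) ⊇ {$}; new: +{$}
  S→c A: FOLLOW(A) ⊇ FOLLOW(S) ⊇ {$}; new: +{$}
  FOLLOW[S]={$}  FOLLOW[A]={$}  FOLLOW[B]={a}  FOLLOW[C]={$}
iter 2:
  B→S: FOLLOW(S) ⊇ FOLLOW(B) ⊇ {a}; new: +{a}
  S→b C: FOLLOW(C) ⊇ FOLLOW(S) ⊇ {$,a}; new: +{a}
  S→c A: FOLLOW(A) ⊇ FOLLOW(S) ⊇ {$,a}; new: +{a}
  FOLLOW[S]={$,a}  FOLLOW[A]={$,a}  FOLLOW[B]={a}  FOLLOW[C]={$,a}
iter 3: done
  FOLLOW[S]={$,a}  FOLLOW[A]={$,a}  FOLLOW[B]={a}  FOLLOW[C]={$,a}

FOLLOW(B) = ["a"]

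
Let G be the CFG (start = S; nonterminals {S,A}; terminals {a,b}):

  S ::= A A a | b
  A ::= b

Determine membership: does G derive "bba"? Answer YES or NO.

Convert to CNF:
  S -> A X1 | b
  A -> b
  T0 -> a
  X1 -> A T0

CYK fill:
  cell(0,0) b: {A,S}
  cell(1,1) b: {A,S}
  cell(2,2) a: {T0}  orig:{}
  cell(0,1) bb: ∅
  cell(1,2) ba: {X1}  orig:{}
  cell(0,2) bba: {S}

S ∈ T[0,2] ⇒ YES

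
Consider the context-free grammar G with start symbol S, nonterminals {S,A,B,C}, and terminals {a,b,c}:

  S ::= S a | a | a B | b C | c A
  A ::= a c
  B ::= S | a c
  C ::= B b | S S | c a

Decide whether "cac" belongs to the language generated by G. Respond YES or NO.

CNF form of G:
  S -> S T0 | T0 B | T1 A | T2 C | a
  A -> T0 T1
  B -> S T0 | T0 B | T0 T1 | T1 A | T2 C | a
  C -> B T2 | S S | T1 T0
  T0 -> a
  T1 -> c
  T2 -> b

CYK table (by increasing span):
  [0..0]={T1}  "c"  orig:{}
  [1..1]={B,S,T0}  "a"  orig:{B,S}
  [2..2]={T1}  "c"  orig:{}
  [0..1]={C}  "ca"
  [1..2]={A,B}  "ac"
  [0..2]={B,S}  "cac"

S ∈ T[0,2] ⇒ YES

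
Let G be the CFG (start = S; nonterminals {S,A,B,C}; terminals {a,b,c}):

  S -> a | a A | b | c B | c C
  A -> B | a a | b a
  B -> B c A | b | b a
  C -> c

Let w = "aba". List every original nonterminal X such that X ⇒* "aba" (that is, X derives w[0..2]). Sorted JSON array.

Convert to CNF:
  S -> T0 B | T0 C | T1 A | a | b
  A -> B X3 | T1 T1 | T2 T1 | b
  B -> B X4 | T2 T1 | b
  C -> c
  T0 -> c
  T1 -> a
  T2 -> b
  X3 -> T0 A
  X4 -> T0 A

CYK table (by increasing span), restricted to cells inside w[0..2]:
  cell(0,0) a: {S,T1}  orig:{S}
  cell(1,1) b: {A,B,S,T2}  orig:{A,B,S}
  cell(2,2) a: {S,T1}  orig:{S}
  cell(0,1) ab: {S}
  cell(1,2) ba: {A,B}
  cell(0,2) aba: {S}

Original NTs in T[0,2] deriving "aba": ["S"]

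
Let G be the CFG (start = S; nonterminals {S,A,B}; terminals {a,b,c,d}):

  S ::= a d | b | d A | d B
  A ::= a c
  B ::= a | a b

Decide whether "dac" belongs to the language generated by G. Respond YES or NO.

Convert to CNF:
  S -> T0 T3 | T3 A | T3 B | b
  A -> T0 T1
  B -> T0 T2 | a
  T0 -> a
  T1 -> c
  T2 -> b
  T3 -> d

CYK fill:
  [0..0]={T3}  "d"  orig:{}
  [1..1]={B,T0}  "a"  orig:{B}
  [2..2]={T1}  "c"  orig:{}
  [0..1]={S}  "da"
  [1..2]={A}  "ac"
  [0..2]={S}  "dac"

S ∈ T[0,2] ⇒ YES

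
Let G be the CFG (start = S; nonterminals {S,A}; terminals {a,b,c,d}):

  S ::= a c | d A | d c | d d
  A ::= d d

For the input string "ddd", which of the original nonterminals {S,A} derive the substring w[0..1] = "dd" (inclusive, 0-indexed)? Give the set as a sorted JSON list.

Convert to CNF:
  S -> T0 A | T0 T0 | T0 T2 | T1 T2
  A -> T0 T0
  T0 -> d
  T1 -> a
  T2 -> c

CYK table (by increasing span) — only the sub-triangle for w[0..1]:
  [0..0]={T0}  "d"  orig:{}
  [1..1]={T0}  "d"  orig:{}
  [0..1]={A,S}  "dd"

Original NTs in T[0,1] deriving "dd": ["A", "S"]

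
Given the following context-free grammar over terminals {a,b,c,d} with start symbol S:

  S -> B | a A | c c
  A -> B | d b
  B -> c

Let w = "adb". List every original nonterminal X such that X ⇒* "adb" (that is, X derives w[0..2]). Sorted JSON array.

CNF form of G:
  S -> T2 A | T3 T3 | c
  A -> T0 T1 | c
  B -> c
  T0 -> d
  T1 -> b
  T2 -> a
  T3 -> c

Fill CYK table bottom-up, restricted to cells inside w[0..2]:
  cell(0,0) a: {T2}  orig:{}
  cell(1,1) d: {T0}  orig:{}
  cell(2,2) b: {T1}  orig:{}
  cell(0,1) ad: ∅
  cell(1,2) db: {A}
  cell(0,2) adb: {S}

Original NTs in T[0,2] deriving "adb": ["S"]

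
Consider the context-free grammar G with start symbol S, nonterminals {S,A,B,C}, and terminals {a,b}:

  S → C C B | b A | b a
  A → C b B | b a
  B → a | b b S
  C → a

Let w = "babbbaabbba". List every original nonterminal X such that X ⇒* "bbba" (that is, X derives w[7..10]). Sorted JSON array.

CNF form of G:
  S -> C X4 | T0 A | T0 T1
  A -> C X2 | T0 T1
  B -> T0 X3 | a
  C -> a
  T0 -> b
  T1 -> a
  X2 -> T0 B
  X3 -> T0 S
  X4 -> C B

CYK table (by increasing span) — only the sub-triangle for w[7..10]:
  [7..7]={T0}  "b"  orig:{}
  [8..8]={T0}  "b"  orig:{}
  [9..9]={T0}  "b"  orig:{}
  [10..10]={B,C,T1}  "a"  orig:{B,C}
  [7..8]=∅  "bb"
  [8..9]=∅  "bb"
  [9..10]={A,S,X2}  "ba"  orig:{A,S}
  [7..9]=∅  "bbb"
  [8..10]={S,X3}  "bba"  orig:{S}
  [7..10]={B,X3}  "bbba"  orig:{B}

Original NTs in T[7,10] deriving "bbba": ["B"]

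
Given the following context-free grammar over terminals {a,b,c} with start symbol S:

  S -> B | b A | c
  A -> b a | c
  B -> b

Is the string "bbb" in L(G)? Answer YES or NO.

Convert to CNF:
  S -> T0 A | b | c
  A -> T0 T1 | c
  B -> b
  T0 -> b
  T1 -> a

Fill CYK table bottom-up:
  T[0,0] 'b' = {B,S,T0}  orig:{B,S}
  T[1,1] 'b' = {B,S,T0}  orig:{B,S}
  T[2,2] 'b' = {B,S,T0}  orig:{B,S}
  T[0,1] 'bb' = ∅
  T[1,2] 'bb' = ∅
  T[0,2] 'bbb' = ∅

S ∉ T[0,2] ⇒ NO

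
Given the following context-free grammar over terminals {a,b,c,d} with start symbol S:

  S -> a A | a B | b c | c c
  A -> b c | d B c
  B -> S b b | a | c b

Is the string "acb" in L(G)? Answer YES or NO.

Convert to CNF:
  S -> T0 T1 | T1 T1 | T3 A | T3 B
  A -> T0 T1 | T2 X4
  B -> S X5 | T1 T0 | a
  T0 -> b
  T1 -> c
  T2 -> d
  T3 -> a
  X4 -> B T1
  X5 -> T0 T0

CYK fill:
  [0..0]={B,T3}  "a"  orig:{B}
  [1..1]={T1}  "c"  orig:{}
  [2..2]={T0}  "b"  orig:{}
  [0..1]={X4}  "ac"  orig:{}
  [1..2]={B}  "cb"
  [0..2]={S}  "acb"

S ∈ T[0,2] ⇒ YES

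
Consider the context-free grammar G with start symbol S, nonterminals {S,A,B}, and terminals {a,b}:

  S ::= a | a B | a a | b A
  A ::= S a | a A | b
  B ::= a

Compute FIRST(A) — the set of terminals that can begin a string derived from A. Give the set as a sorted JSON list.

FIRST sets, iterate to fixpoint:
iter 1:
  A via A→a A: +{a}
  A via A→b: +{b}
  B via B→a: +{a}
  S via S→a: +{a}
  S via S→b A: +{b}
  FIRST(S)={a,b}  FIRST(A)={a,b}  FIRST(B)={a}
iter 2: done
  FIRST(S)={a,b}  FIRST(A)={a,b}  FIRST(B)={a}

FIRST(A) = ["a", "b"]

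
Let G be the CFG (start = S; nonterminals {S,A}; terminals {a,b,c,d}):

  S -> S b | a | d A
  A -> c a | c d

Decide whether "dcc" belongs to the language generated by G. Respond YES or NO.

CNF form of G:
  S -> S T3 | T2 A | a
  A -> T0 T1 | T0 T2
  T0 -> c
  T1 -> a
  T2 -> d
  T3 -> b

CYK table (by increasing span):
  [0..0]={T2}  "d"  orig:{}
  [1..1]={T0}  "c"  orig:{}
  [2..2]={T0}  "c"  orig:{}
  [0..1]=∅  "dc"
  [1..2]=∅  "cc"
  [0..2]=∅  "dcc"

S ∉ T[0,2] ⇒ NO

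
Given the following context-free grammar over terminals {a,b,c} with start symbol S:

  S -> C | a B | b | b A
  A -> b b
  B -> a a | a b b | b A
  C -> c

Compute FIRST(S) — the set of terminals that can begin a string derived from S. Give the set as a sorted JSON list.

Compute FIRST by fixpoint:
[1]
  A via A→b b: +{b}
  B via B→a a: +{a}
  B via B→b A: +{b}
  C via C→c: +{c}
  S via S→C: +{c}
  S via S→a B: +{a}
  S via S→b: +{b}
  S: {a,b,c}  A: {b}  B: {a,b}  C: {c}
[2] (no change)
  S: {a,b,c}  A: {b}  B: {a,b}  C: {c}

FIRST(S) = ["a", "b", "c"]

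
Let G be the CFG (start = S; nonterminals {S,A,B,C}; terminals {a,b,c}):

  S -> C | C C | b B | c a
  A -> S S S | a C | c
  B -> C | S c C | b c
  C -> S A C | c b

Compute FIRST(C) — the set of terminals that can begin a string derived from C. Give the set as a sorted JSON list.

FIRST sets, iterate to fixpoint:
pass 1:
  A via A→a C: +{a}
  A via A→c: +{c}
  B via B→b c: +{b}
  C via C→c b: +{c}
  S via S→C: +{c}
  S via S→b B: +{b}
  S: {b,c}  A: {a,c}  B: {b}  C: {c}
pass 2:
  A via A→S S S: +{b}
  B via B→C: +{c}
  C via C→S A C: +{b}
  S: {b,c}  A: {a,b,c}  B: {b,c}  C: {b,c}
pass 3: done
  S: {b,c}  A: {a,b,c}  B: {b,c}  C: {b,c}

FIRST(C) = ["b", "c"]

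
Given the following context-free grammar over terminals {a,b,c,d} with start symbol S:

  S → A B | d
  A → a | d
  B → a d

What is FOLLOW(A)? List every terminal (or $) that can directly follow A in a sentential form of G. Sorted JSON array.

FIRST sets, iterate to fixpoint:
pass 1:
  A via A→a: +{a}
  A via A→d: +{d}
  B via B→a d: +{a}
  S via S→A B: +{a,d}
  FIRST[S]={a,d}  FIRST[A]={a,d}  FIRST[B]={a}
pass 2: (stable)
  FIRST[S]={a,d}  FIRST[A]={a,d}  FIRST[B]={a}

FOLLOW sets:
FOLLOW(S) := {$}
[1]
  S→A B: FOLLOW(A) ⊇ FIRST(B) = {a}; new: +{a}
  S→A B: FOLLOW(B) ⊇ FOLLOW(S) ⊇ {$}; new: +{$}
  FOLLOW[S]={$}  FOLLOW[A]={a}  FOLLOW[B]={$}
[2] (stable)
  FOLLOW[S]={$}  FOLLOW[A]={a}  FOLLOW[B]={$}

FOLLOW(A) = ["a"]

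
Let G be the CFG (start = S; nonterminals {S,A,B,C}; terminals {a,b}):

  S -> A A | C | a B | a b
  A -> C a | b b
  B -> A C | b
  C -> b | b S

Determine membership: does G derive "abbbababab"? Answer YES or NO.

Convert to CNF:
  S -> A A | T0 B | T0 T1 | T1 S | b
  A -> C T0 | T1 T1
  B -> A C | b
  C -> T1 S | b
  T0 -> a
  T1 -> b

CYK fill:
  T[0,0] 'a' = {T0}  orig:{}
  T[1,1] 'b' = {B,C,S,T1}  orig:{B,C,S}
  T[2,2] 'b' = {B,C,S,T1}  orig:{B,C,S}
  T[3,3] 'b' = {B,C,S,T1}  orig:{B,C,S}
  T[4,4] 'a' = {T0}  orig:{}
  T[5,5] 'b' = {B,C,S,T1}  orig:{B,C,S}
  T[6,6] 'a' = {T0}  orig:{}
  T[7,7] 'b' = {B,C,S,T1}  orig:{B,C,S}
  T[8,8] 'a' = {T0}  orig:{}
  T[9,9] 'b' = {B,C,S,T1}  orig:{B,C,S}
  T[0,1] 'ab' = {S}
  T[1,2] 'bb' = {A,C,S}
  T[2,3] 'bb' = {A,C,S}
  T[3,4] 'ba' = {A}
  T[4,5] 'ab' = {S}
  T[5,6] 'ba' = {A}
  T[6,7] 'ab' = {S}
  T[7,8] 'ba' = {A}
  T[8,9] 'ab' = {S}
  T[0,2] 'abb' = ∅
  T[1,3] 'bbb' = {B,C,S}
  T[2,4] 'bba' = {A}
  T[3,5] 'bab' = {B,C,S}
  T[4,6] 'aba' = ∅
  T[5,7] 'bab' = {B,C,S}
  T[6,8] 'aba' = ∅
  T[7,9] 'bab' = {B,C,S}
  T[0,3] 'abbb' = {S}
  T[1,4] 'bbba' = {A,S}
  T[2,5] 'bbab' = {B,C,S}
  T[3,6] 'baba' = {A,S}
  T[4,7] 'abab' = {S}
  T[5,8] 'baba' = {A,S}
  T[6,9] 'abab' = {S}
  T[0,4] 'abbba' = ∅
  T[1,5] 'bbbab' = {B,C,S}
  T[2,6] 'bbaba' = {A,C,S}
  T[3,7] 'babab' = {B,C,S}
  T[4,8] 'ababa' = ∅
  T[5,9] 'babab' = {B,C,S}
  T[0,5] 'abbbab' = {S}
  T[1,6] 'bbbaba' = {A,C,S}
  T[2,7] 'bbabab' = {B,C,S}
  T[3,8] 'bababa' = {A,S}
  T[4,9] 'ababab' = {S}
  T[0,6] 'abbbaba' = ∅
  T[1,7] 'bbbabab' = {B,C,S}
  T[2,8] 'bbababa' = {A,C,S}
  T[3,9] 'bababab' = {B,C,S}
  T[0,7] 'abbbabab' = {S}
  T[1,8] 'bbbababa' = {A,C,S}
  T[2,9] 'bbababab' = {B,C,S}
  T[0,8] 'abbbababa' = ∅
  T[1,9] 'bbbababab' = {B,C,S}
  T[0,9] 'abbbababab' = {S}

S ∈ T[0,9] ⇒ YES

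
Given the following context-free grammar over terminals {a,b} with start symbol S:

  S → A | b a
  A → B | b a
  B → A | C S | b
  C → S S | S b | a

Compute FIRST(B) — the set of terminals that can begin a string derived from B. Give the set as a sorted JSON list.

FIRST sets, iterate to fixpoint:
[1]
  A via A→b a: +{b}
  B via B→A: +{b}
  C via C→a: +{a}
  S via S→A: +{b}
  FIRST[S]={b}  FIRST[A]={b}  FIRST[B]={b}  FIRST[C]={a}
[2]
  B via B→C S: +{a}
  C via C→S S: +{b}
  FIRST[S]={b}  FIRST[A]={b}  FIRST[B]={a,b}  FIRST[C]={a,b}
[3]
  A via A→B: +{a}
  S via S→A: +{a}
  FIRST[S]={a,b}  FIRST[A]={a,b}  FIRST[B]={a,b}  FIRST[C]={a,b}
[4] — fixpoint
  FIRST[S]={a,b}  FIRST[A]={a,b}  FIRST[B]={a,b}  FIRST[C]={a,b}

FIRST(B) = ["a", "b"]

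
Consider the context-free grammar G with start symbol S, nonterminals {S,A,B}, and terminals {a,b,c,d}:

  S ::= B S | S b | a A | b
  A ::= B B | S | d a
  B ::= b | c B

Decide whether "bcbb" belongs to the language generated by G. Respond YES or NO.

CNF form of G:
  S -> B S | S T0 | T1 A | b
  A -> B B | B S | S T0 | T1 A | T2 T1 | b
  B -> T3 B | b
  T0 -> b
  T1 -> a
  T2 -> d
  T3 -> c

Fill CYK table bottom-up:
  cell(0,0) b: {A,B,S,T0}  orig:{A,B,S}
  cell(1,1) c: {T3}  orig:{}
  cell(2,2) b: {A,B,S,T0}  orig:{A,B,S}
  cell(3,3) b: {A,B,S,T0}  orig:{A,B,S}
  cell(0,1) bc: ∅
  cell(1,2) cb: {B}
  cell(2,3) bb: {A,S}
  cell(0,2) bcb: {A}
  cell(1,3) cbb: {A,S}
  cell(0,3) bcbb: {A,S}

S ∈ T[0,3] ⇒ YES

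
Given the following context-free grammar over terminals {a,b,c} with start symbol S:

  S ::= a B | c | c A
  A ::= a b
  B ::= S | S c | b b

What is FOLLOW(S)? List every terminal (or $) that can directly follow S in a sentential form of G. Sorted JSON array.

FIRST sets, iterate to fixpoint:
[1]
  A via A→a b: +{a}
  B via B→b b: +{b}
  S via S→a B: +{a}
  S via S→c: +{c}
  S: {a,c}  A: {a}  B: {b}
[2]
  B via B→S: +{a,c}
  S: {a,c}  A: {a}  B: {a,b,c}
[3] done
  S: {a,c}  A: {a}  B: {a,b,c}

FOLLOW sets:
seed FOLLOW(S) with $
round 1:
  B→S c: FOLLOW(S) ⊇ FIRST(c) = {c}; new: +{c}
  S→a B: FOLLOW(B) ⊇ FOLLOW(S) ⊇ {$,c}; new: +{$,c}
  S→c A: FOLLOW(A) ⊇ FOLLOW(S) ⊇ {$,c}; new: +{$,c}
  S: {$,c}  A: {$,c}  B: {$,c}
round 2: done
  S: {$,c}  A: {$,c}  B: {$,c}

FOLLOW(S) = ["$", "c"]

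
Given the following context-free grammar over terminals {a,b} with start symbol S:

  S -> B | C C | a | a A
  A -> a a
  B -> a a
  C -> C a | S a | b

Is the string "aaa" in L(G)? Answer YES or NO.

Convert to CNF:
  S -> C C | T0 A | T0 T0 | a
  A -> T0 T0
  B -> T0 T0
  C -> C T0 | S T0 | b
  T0 -> a

CYK table (by increasing span):
  [0..0]={S,T0}  "a"  orig:{S}
  [1..1]={S,T0}  "a"  orig:{S}
  [2..2]={S,T0}  "a"  orig:{S}
  [0..1]={A,B,C,S}  "aa"
  [1..2]={A,B,C,S}  "aa"
  [0..2]={C,S}  "aaa"

S ∈ T[0,2] ⇒ YES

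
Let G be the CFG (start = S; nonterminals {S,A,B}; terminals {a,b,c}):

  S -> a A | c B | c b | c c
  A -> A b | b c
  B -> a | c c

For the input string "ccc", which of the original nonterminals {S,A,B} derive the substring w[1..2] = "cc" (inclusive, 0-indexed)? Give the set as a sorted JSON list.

Convert to CNF:
  S -> T1 B | T1 T0 | T1 T1 | T2 A
  A -> A T0 | T0 T1
  B -> T1 T1 | a
  T0 -> b
  T1 -> c
  T2 -> a

Fill CYK table bottom-up, restricted to cells inside w[1..2]:
  [1..1]={T1}  "c"  orig:{}
  [2..2]={T1}  "c"  orig:{}
  [1..2]={B,S}  "cc"

Original NTs in T[1,2] deriving "cc": ["B", "S"]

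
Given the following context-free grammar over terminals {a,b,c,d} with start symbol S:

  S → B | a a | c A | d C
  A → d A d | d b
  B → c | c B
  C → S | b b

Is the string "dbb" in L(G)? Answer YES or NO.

Convert to CNF:
  S -> T0 C | T2 A | T2 B | T3 T3 | c
  A -> T0 T1 | T0 X4
  B -> T2 B | c
  C -> T0 C | T1 T1 | T2 A | T2 B | T3 T3 | c
  T0 -> d
  T1 -> b
  T2 -> c
  T3 -> a
  X4 -> A T0

Fill CYK table bottom-up:
  T[0,0] 'd' = {T0}  orig:{}
  T[1,1] 'b' = {T1}  orig:{}
  T[2,2] 'b' = {T1}  orig:{}
  T[0,1] 'db' = {A}
  T[1,2] 'bb' = {C}
  T[0,2] 'dbb' = {C,S}

S ∈ T[0,2] ⇒ YES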